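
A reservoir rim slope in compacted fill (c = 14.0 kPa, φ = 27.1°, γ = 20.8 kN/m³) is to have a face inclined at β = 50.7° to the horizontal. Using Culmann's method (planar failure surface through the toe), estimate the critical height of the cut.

H_c = 22.18 m

Culmann's analysis gives the critical failure plane at α_cr = (β + φ)/2 = (50.7 + 27.1)/2 = 38.9°, and the critical height
H_c = (4c/γ) · sinβ cosφ / [1 − cos(β − φ)]
    = (4·14.0/20.8) · sin50.7°·cos27.1° / [1 − cos(23.6°)]
    = 2.692 · 0.7738·0.8902 / [1 − 0.9164]
    = 2.692 · 0.6889 / 0.0836
    = 22.18 m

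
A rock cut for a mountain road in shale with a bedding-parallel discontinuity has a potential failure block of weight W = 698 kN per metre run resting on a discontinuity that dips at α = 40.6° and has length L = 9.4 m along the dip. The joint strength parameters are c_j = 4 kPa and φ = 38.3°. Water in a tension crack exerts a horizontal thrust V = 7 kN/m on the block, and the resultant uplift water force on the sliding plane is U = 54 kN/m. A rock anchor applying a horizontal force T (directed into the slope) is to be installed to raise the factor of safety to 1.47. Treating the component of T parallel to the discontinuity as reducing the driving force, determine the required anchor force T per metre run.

T = 163 kN/m

Resolving forces along and normal to the sliding plane, with the horizontal anchor force T adding T·sinα to the effective normal force and T·cosα acting up the plane against the driving force:
FS = [c_jL + (W cosα − U − V sinα + T sinα) tanφ] / [W sinα + V cosα − T cosα]
Without the anchor: N' = 471.4 kN/m, driving T_d = 459.6 kN/m, resisting R = 4·9.4 + 471.4·tan38.3° = 409.9 kN/m, FS = 0.89.
Setting FS = 1.47 and solving for T:
1.47·(459.6 − T cos40.6°) = 409.9 + T sin40.6°·tan38.3°
T·(sin40.6°·tan38.3° + 1.47·cos40.6°) = 1.47·459.6 − 409.9
T·(0.6508·0.7898 + 1.47·0.7593) = 675.5 − 409.9 = 265.6
T·1.6301 = 265.6
T = 163.0 kN/m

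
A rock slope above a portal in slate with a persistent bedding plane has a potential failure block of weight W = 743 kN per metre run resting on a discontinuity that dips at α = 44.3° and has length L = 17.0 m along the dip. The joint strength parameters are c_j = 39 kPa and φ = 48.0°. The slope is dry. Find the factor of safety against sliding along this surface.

Resolving the block weight along and normal to the plane and applying the Mohr–Coulomb strength on the joint:
N' = W cosα = 743·cos44.3° = 531.8 kN/m
Driving force T = W sinα = 743·sin44.3° = 518.9 kN/m
Resisting force R = c_j·L + N'·tanφ = 39·17.0 + 531.8·tan48.0° = 663.0 + 590.6 = 1253.6 kN/m
FS = R / T = 1253.6 / 518.9 = 2.416

FS = 2.42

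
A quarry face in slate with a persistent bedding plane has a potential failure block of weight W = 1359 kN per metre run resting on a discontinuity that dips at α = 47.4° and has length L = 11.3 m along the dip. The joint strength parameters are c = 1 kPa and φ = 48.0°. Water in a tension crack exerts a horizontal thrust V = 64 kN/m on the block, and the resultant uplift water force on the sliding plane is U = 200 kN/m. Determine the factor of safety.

FS = 0.73

Resolving the block weight along and normal to the plane and applying the Mohr–Coulomb strength on the joint:
N' = W cosα − U − V sinα = 1359·cos47.4° − 200 − 64·sin47.4° = 672.8 kN/m
Driving force T = W sinα + V cosα = 1359·sin47.4° + 64·cos47.4° = 1043.7 kN/m
Resisting force R = c·L + N'·tanφ = 1·11.3 + 672.8·tan48.0° = 11.3 + 747.2 = 758.5 kN/m
FS = R / T = 758.5 / 1043.7 = 0.727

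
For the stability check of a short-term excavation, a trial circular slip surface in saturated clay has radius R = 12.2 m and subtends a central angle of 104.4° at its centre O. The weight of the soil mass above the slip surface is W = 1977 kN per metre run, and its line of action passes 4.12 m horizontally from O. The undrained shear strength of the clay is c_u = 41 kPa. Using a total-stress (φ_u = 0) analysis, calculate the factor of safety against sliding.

FS = 1.37

Taking moments about the centre O, the resisting moment is provided by the undrained shear strength acting along the arc:
Arc length L_a = R·θ = 12.2·(104.4°·π/180) = 12.2·1.8221 = 22.23 m
M_R = c_u·L_a·R = 41·22.23·12.2 = 11119.4 kN·m/m
M_D = W·d = 1977·4.12 = 8145.2 kN·m/m
FS = M_R / M_D = 11119.4 / 8145.2 = 1.365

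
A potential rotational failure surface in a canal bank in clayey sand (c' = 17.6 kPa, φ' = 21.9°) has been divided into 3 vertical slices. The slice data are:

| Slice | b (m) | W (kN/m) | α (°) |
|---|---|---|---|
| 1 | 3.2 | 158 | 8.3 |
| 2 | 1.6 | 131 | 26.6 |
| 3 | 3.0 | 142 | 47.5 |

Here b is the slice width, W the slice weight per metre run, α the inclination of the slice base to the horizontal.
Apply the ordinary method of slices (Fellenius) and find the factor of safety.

Ordinary method of slices: FS = Σ[c'·Δl_i + (W_i cosα_i)·tanφ'] / Σ W_i sinα_i, with Δl_i = b_i / cosα_i.
Slice 1: Δl = 3.2/cos8.3° = 3.234 m; N'_1 = 158·cos8.3° = 156.3; c'Δl = 56.92; W sinα = 22.8
Slice 2: Δl = 1.6/cos26.6° = 1.789 m; N'_2 = 131·cos26.6° = 117.1; c'Δl = 31.49; W sinα = 58.7
Slice 3: Δl = 3.0/cos47.5° = 4.441 m; N'_3 = 142·cos47.5° = 95.9; c'Δl = 78.15; W sinα = 104.7
Σc'Δl = 166.6 kN/m; ΣN' = 369.4 kN/m; ΣW sinα = 186.2 kN/m
Resisting = 166.6 + 369.4·tan21.9° = 166.6 + 148.5 = 315.1 kN/m
FS = 315.1 / 186.2 = 1.692

FS = 1.69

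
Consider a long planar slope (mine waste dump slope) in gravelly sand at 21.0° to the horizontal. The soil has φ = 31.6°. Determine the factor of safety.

For a dry cohesionless infinite slope the factor of safety is FS = tanφ / tanβ.
FS = tan31.6° / tan21.0° = 0.6152 / 0.3839 = 1.603

FS = 1.60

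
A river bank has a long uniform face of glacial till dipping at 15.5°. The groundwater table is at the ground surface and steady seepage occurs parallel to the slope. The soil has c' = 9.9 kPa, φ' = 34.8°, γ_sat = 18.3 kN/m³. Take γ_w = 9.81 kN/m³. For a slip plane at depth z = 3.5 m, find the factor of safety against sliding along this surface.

FS = 1.76

With seepage parallel to the slope and the water table at the surface, the effective normal stress on the slip plane uses the buoyant unit weight γ' = γ_sat − γ_w while the driving shear stress uses γ_sat:
FS = [c' + γ' z cos²β tanφ'] / [γ_sat z sinβ cosβ]
γ' = 18.3 − 9.81 = 8.49 kN/m³
Numerator = 9.9 + 8.49·3.5·cos²15.5°·tan34.8° = 9.9 + 8.49·3.5·0.9286·0.6950 = 29.078 kPa
Denominator = 18.3·3.5·sin15.5°·cos15.5° = 18.3·3.5·0.2672·0.9636 = 16.494 kPa
FS = 29.078 / 16.494 = 1.763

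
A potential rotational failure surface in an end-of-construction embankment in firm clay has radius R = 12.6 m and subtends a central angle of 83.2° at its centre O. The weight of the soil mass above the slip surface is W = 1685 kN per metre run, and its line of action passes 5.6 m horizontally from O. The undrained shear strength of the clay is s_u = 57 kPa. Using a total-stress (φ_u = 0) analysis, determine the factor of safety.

FS = 1.39

Taking moments about the centre O, the resisting moment is provided by the undrained shear strength acting along the arc:
Arc length L_a = R·θ = 12.6·(83.2°·π/180) = 12.6·1.4521 = 18.30 m
M_R = s_u·L_a·R = 57·18.30·12.6 = 13140.6 kN·m/m
M_D = W·d = 1685·5.6 = 9436.0 kN·m/m
FS = M_R / M_D = 13140.6 / 9436.0 = 1.393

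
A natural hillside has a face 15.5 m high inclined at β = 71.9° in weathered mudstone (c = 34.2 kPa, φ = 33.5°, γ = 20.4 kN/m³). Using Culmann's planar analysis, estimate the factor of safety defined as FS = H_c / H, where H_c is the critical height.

H_c = (4c/γ) · sinβ cosφ / [1 − cos(β − φ)]
    = (4·34.2/20.4) · sin71.9°·cos33.5° / [1 − cos38.4°]
    = 6.706 · 0.7926 / 0.2163 = 24.57 m
FS = H_c / H = 24.57 / 15.5 = 1.585

FS = 1.59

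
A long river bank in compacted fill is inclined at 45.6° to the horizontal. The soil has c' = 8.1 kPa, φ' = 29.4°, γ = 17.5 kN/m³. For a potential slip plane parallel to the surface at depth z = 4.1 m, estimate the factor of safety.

FS = 0.78

For an infinite slope with a slip plane parallel to the surface (no pore pressure): FS = [c' + γz cos²β tanφ'] / [γz sinβ cosβ].
γz = 17.5·4.1 = 71.75 kN/m²
Numerator = 8.1 + 71.75·cos²45.6°·tan29.4° = 8.1 + 71.75·0.4895·0.5635 = 27.891 kPa
Denominator = 71.75·sin45.6°·cos45.6° = 71.75·0.7145·0.6997 = 35.867 kPa
FS = 27.891 / 35.867 = 0.778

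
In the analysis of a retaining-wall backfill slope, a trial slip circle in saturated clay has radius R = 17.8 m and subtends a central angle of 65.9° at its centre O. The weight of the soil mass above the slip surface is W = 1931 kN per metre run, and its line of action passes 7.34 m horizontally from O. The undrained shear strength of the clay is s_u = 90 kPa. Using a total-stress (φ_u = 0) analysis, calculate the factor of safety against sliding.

Taking moments about the centre O, the resisting moment is provided by the undrained shear strength acting along the arc:
Arc length L_a = R·θ = 17.8·(65.9°·π/180) = 17.8·1.1502 = 20.47 m
M_R = s_u·L_a·R = 90·20.47·17.8 = 32797.8 kN·m/m
M_D = W·d = 1931·7.34 = 14173.5 kN·m/m
FS = M_R / M_D = 32797.8 / 14173.5 = 2.314

FS = 2.31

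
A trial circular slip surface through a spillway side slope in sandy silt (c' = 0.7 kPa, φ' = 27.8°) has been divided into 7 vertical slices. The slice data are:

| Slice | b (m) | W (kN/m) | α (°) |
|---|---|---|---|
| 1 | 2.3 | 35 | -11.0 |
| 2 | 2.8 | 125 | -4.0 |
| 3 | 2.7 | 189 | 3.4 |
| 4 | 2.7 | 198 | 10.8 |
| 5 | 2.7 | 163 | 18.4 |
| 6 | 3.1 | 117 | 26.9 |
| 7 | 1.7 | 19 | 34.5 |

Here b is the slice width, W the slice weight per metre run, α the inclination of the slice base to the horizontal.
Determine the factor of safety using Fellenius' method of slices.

Ordinary method of slices: FS = Σ[c'·Δl_i + (W_i cosα_i)·tanφ'] / Σ W_i sinα_i, with Δl_i = b_i / cosα_i.
Slice 1: Δl = 2.3/cos(-11.0°) = 2.343 m; N'_1 = 35·cos(-11.0°) = 34.4; c'Δl = 1.64; W sinα = -6.7
Slice 2: Δl = 2.8/cos(-4.0°) = 2.807 m; N'_2 = 125·cos(-4.0°) = 124.7; c'Δl = 1.96; W sinα = -8.7
Slice 3: Δl = 2.7/cos3.4° = 2.705 m; N'_3 = 189·cos3.4° = 188.7; c'Δl = 1.89; W sinα = 11.2
Slice 4: Δl = 2.7/cos10.8° = 2.749 m; N'_4 = 198·cos10.8° = 194.5; c'Δl = 1.92; W sinα = 37.1
Slice 5: Δl = 2.7/cos18.4° = 2.845 m; N'_5 = 163·cos18.4° = 154.7; c'Δl = 1.99; W sinα = 51.5
Slice 6: Δl = 3.1/cos26.9° = 3.476 m; N'_6 = 117·cos26.9° = 104.3; c'Δl = 2.43; W sinα = 52.9
Slice 7: Δl = 1.7/cos34.5° = 2.063 m; N'_7 = 19·cos34.5° = 15.7; c'Δl = 1.44; W sinα = 10.8
Σc'Δl = 13.3 kN/m; ΣN' = 816.9 kN/m; ΣW sinα = 148.1 kN/m
Resisting = 13.3 + 816.9·tan27.8° = 13.3 + 430.7 = 444.0 kN/m
FS = 444.0 / 148.1 = 2.999

FS = 3.00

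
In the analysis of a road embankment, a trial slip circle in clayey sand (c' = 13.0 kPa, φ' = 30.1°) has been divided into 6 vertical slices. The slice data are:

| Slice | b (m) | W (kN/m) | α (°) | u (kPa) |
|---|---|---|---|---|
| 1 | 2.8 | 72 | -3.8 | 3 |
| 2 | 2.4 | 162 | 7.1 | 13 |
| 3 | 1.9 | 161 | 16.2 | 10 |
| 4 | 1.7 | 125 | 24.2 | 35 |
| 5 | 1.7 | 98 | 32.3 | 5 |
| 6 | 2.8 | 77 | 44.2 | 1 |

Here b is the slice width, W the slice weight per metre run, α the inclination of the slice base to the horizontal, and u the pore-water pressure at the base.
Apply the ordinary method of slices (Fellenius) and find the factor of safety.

FS = 2.23

Ordinary method of slices: FS = Σ[c'·Δl_i + (W_i cosα_i − u_i·Δl_i)·tanφ'] / Σ W_i sinα_i, with Δl_i = b_i / cosα_i.
Slice 1: Δl = 2.8/cos(-3.8°) = 2.806 m; N'_1 = 72·cos(-3.8°) − 3·2.806 = 63.4; c'Δl = 36.48; W sinα = -4.8
Slice 2: Δl = 2.4/cos7.1° = 2.419 m; N'_2 = 162·cos7.1° − 13·2.419 = 129.3; c'Δl = 31.44; W sinα = 20.0
Slice 3: Δl = 1.9/cos16.2° = 1.979 m; N'_3 = 161·cos16.2° − 10·1.979 = 134.8; c'Δl = 25.72; W sinα = 44.9
Slice 4: Δl = 1.7/cos24.2° = 1.864 m; N'_4 = 125·cos24.2° − 35·1.864 = 48.8; c'Δl = 24.23; W sinα = 51.2
Slice 5: Δl = 1.7/cos32.3° = 2.011 m; N'_5 = 98·cos32.3° − 5·2.011 = 72.8; c'Δl = 26.15; W sinα = 52.4
Slice 6: Δl = 2.8/cos44.2° = 3.906 m; N'_6 = 77·cos44.2° − 1·3.906 = 51.3; c'Δl = 50.77; W sinα = 53.7
Σc'Δl = 194.8 kN/m; ΣN' = 500.4 kN/m; ΣW sinα = 217.5 kN/m
Resisting = 194.8 + 500.4·tan30.1° = 194.8 + 290.1 = 484.9 kN/m
FS = 484.9 / 217.5 = 2.230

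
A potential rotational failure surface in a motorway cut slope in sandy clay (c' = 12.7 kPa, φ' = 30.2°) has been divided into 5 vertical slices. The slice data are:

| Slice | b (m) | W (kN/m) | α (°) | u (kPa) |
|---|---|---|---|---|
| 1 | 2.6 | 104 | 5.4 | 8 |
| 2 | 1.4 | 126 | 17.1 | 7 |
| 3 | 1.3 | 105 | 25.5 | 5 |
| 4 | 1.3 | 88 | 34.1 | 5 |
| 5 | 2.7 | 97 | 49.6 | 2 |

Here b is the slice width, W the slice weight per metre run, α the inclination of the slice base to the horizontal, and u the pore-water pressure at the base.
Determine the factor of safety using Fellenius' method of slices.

Ordinary method of slices: FS = Σ[c'·Δl_i + (W_i cosα_i − u_i·Δl_i)·tanφ'] / Σ W_i sinα_i, with Δl_i = b_i / cosα_i.
Slice 1: Δl = 2.6/cos5.4° = 2.612 m; N'_1 = 104·cos5.4° − 8·2.612 = 82.6; c'Δl = 33.17; W sinα = 9.8
Slice 2: Δl = 1.4/cos17.1° = 1.465 m; N'_2 = 126·cos17.1° − 7·1.465 = 110.2; c'Δl = 18.60; W sinα = 37.0
Slice 3: Δl = 1.3/cos25.5° = 1.440 m; N'_3 = 105·cos25.5° − 5·1.440 = 87.6; c'Δl = 18.29; W sinα = 45.2
Slice 4: Δl = 1.3/cos34.1° = 1.570 m; N'_4 = 88·cos34.1° − 5·1.570 = 65.0; c'Δl = 19.94; W sinα = 49.3
Slice 5: Δl = 2.7/cos49.6° = 4.166 m; N'_5 = 97·cos49.6° − 2·4.166 = 54.5; c'Δl = 52.91; W sinα = 73.9
Σc'Δl = 142.9 kN/m; ΣN' = 399.9 kN/m; ΣW sinα = 215.2 kN/m
Resisting = 142.9 + 399.9·tan30.2° = 142.9 + 232.8 = 375.7 kN/m
FS = 375.7 / 215.2 = 1.745

FS = 1.75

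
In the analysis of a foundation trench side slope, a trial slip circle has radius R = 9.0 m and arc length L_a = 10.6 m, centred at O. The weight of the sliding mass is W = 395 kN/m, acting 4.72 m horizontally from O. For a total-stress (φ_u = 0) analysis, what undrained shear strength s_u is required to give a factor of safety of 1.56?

FS = s_u·L_a·R / (W·d), so s_u = FS·W·d / (L_a·R).
s_u = 1.56·395·4.72 / (10.60·9.0) = 2908.5 / 95.40 = 30.49 kPa

s_u = 30.5 kPa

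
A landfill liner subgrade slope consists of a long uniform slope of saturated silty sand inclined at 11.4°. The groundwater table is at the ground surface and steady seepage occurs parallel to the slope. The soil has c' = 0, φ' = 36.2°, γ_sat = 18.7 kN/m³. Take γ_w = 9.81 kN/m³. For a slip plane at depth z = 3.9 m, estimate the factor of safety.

FS = 1.73

With seepage parallel to the slope and the water table at the surface, the effective normal stress on the slip plane uses the buoyant unit weight γ' = γ_sat − γ_w while the driving shear stress uses γ_sat:
FS = [c' + γ' z cos²β tanφ'] / [γ_sat z sinβ cosβ]
(For c' = 0 this reduces to FS = (γ'/γ_sat)·tanφ'/tanβ.)
γ' = 18.7 − 9.81 = 8.89 kN/m³
Numerator = 0.0 + 8.89·3.9·cos²11.4°·tan36.2° = 0.0 + 8.89·3.9·0.9609·0.7319 = 24.384 kPa
Denominator = 18.7·3.9·sin11.4°·cos11.4° = 18.7·3.9·0.1977·0.9803 = 14.131 kPa
FS = 24.384 / 14.131 = 1.726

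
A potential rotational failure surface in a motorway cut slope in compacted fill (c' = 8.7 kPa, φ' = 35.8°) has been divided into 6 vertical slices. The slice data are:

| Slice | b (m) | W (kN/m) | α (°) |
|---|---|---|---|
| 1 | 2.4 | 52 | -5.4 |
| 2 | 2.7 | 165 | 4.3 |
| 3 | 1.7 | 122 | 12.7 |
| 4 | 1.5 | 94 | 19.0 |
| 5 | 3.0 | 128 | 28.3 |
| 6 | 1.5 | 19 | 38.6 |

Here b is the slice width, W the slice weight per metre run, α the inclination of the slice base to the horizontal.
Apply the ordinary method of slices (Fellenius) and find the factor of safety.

Ordinary method of slices: FS = Σ[c'·Δl_i + (W_i cosα_i)·tanφ'] / Σ W_i sinα_i, with Δl_i = b_i / cosα_i.
Slice 1: Δl = 2.4/cos(-5.4°) = 2.411 m; N'_1 = 52·cos(-5.4°) = 51.8; c'Δl = 20.97; W sinα = -4.9
Slice 2: Δl = 2.7/cos4.3° = 2.708 m; N'_2 = 165·cos4.3° = 164.5; c'Δl = 23.56; W sinα = 12.4
Slice 3: Δl = 1.7/cos12.7° = 1.743 m; N'_3 = 122·cos12.7° = 119.0; c'Δl = 15.16; W sinα = 26.8
Slice 4: Δl = 1.5/cos19.0° = 1.586 m; N'_4 = 94·cos19.0° = 88.9; c'Δl = 13.80; W sinα = 30.6
Slice 5: Δl = 3.0/cos28.3° = 3.407 m; N'_5 = 128·cos28.3° = 112.7; c'Δl = 29.64; W sinα = 60.7
Slice 6: Δl = 1.5/cos38.6° = 1.919 m; N'_6 = 19·cos38.6° = 14.8; c'Δl = 16.70; W sinα = 11.9
Σc'Δl = 119.8 kN/m; ΣN' = 551.7 kN/m; ΣW sinα = 137.4 kN/m
Resisting = 119.8 + 551.7·tan35.8° = 119.8 + 397.9 = 517.8 kN/m
FS = 517.8 / 137.4 = 3.767

FS = 3.77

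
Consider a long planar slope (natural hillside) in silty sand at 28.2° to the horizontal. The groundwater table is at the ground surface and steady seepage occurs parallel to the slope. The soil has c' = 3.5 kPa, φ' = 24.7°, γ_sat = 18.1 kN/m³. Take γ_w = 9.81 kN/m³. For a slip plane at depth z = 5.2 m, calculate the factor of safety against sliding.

With seepage parallel to the slope and the water table at the surface, the effective normal stress on the slip plane uses the buoyant unit weight γ' = γ_sat − γ_w while the driving shear stress uses γ_sat:
FS = [c' + γ' z cos²β tanφ'] / [γ_sat z sinβ cosβ]
γ' = 18.1 − 9.81 = 8.29 kN/m³
Numerator = 3.5 + 8.29·5.2·cos²28.2°·tan24.7° = 3.5 + 8.29·5.2·0.7767·0.4599 = 18.900 kPa
Denominator = 18.1·5.2·sin28.2°·cos28.2° = 18.1·5.2·0.4726·0.8813 = 39.197 kPa
FS = 18.900 / 39.197 = 0.482

FS = 0.48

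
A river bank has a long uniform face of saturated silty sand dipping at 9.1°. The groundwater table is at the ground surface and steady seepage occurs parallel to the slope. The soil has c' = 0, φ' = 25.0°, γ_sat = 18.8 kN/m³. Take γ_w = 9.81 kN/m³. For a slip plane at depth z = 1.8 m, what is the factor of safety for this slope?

With seepage parallel to the slope and the water table at the surface, the effective normal stress on the slip plane uses the buoyant unit weight γ' = γ_sat − γ_w while the driving shear stress uses γ_sat:
FS = [c' + γ' z cos²β tanφ'] / [γ_sat z sinβ cosβ]
(For c' = 0 this reduces to FS = (γ'/γ_sat)·tanφ'/tanβ.)
γ' = 18.8 − 9.81 = 8.99 kN/m³
Numerator = 0.0 + 8.99·1.8·cos²9.1°·tan25.0° = 0.0 + 8.99·1.8·0.9750·0.4663 = 7.357 kPa
Denominator = 18.8·1.8·sin9.1°·cos9.1° = 18.8·1.8·0.1582·0.9874 = 5.285 kPa
FS = 7.357 / 5.285 = 1.392

FS = 1.39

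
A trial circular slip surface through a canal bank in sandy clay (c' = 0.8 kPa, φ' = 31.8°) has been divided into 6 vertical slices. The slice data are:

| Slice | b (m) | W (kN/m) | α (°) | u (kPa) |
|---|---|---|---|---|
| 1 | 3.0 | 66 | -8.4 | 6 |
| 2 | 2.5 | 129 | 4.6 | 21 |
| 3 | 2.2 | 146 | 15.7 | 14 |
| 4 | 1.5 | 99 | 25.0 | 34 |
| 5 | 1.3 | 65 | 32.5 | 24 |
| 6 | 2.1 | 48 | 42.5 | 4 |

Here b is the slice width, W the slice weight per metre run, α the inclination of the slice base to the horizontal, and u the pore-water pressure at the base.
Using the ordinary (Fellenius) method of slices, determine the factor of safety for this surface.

FS = 1.35

Ordinary method of slices: FS = Σ[c'·Δl_i + (W_i cosα_i − u_i·Δl_i)·tanφ'] / Σ W_i sinα_i, with Δl_i = b_i / cosα_i.
Slice 1: Δl = 3.0/cos(-8.4°) = 3.033 m; N'_1 = 66·cos(-8.4°) − 6·3.033 = 47.1; c'Δl = 2.43; W sinα = -9.6
Slice 2: Δl = 2.5/cos4.6° = 2.508 m; N'_2 = 129·cos4.6° − 21·2.508 = 75.9; c'Δl = 2.01; W sinα = 10.3
Slice 3: Δl = 2.2/cos15.7° = 2.285 m; N'_3 = 146·cos15.7° − 14·2.285 = 108.6; c'Δl = 1.83; W sinα = 39.5
Slice 4: Δl = 1.5/cos25.0° = 1.655 m; N'_4 = 99·cos25.0° − 34·1.655 = 33.5; c'Δl = 1.32; W sinα = 41.8
Slice 5: Δl = 1.3/cos32.5° = 1.541 m; N'_5 = 65·cos32.5° − 24·1.541 = 17.8; c'Δl = 1.23; W sinα = 34.9
Slice 6: Δl = 2.1/cos42.5° = 2.848 m; N'_6 = 48·cos42.5° − 4·2.848 = 24.0; c'Δl = 2.28; W sinα = 32.4
Σc'Δl = 11.1 kN/m; ΣN' = 306.8 kN/m; ΣW sinα = 149.4 kN/m
Resisting = 11.1 + 306.8·tan31.8° = 11.1 + 190.3 = 201.3 kN/m
FS = 201.3 / 149.4 = 1.348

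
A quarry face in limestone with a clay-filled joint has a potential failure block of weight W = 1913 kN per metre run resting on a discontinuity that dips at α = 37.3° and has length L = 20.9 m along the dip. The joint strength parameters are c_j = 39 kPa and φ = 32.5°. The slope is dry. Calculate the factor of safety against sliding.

Resolving the block weight along and normal to the plane and applying the Mohr–Coulomb strength on the joint:
N' = W cosα = 1913·cos37.3° = 1521.7 kN/m
Driving force T = W sinα = 1913·sin37.3° = 1159.3 kN/m
Resisting force R = c_j·L + N'·tanφ = 39·20.9 + 1521.7·tan32.5° = 815.1 + 969.5 = 1784.6 kN/m
FS = R / T = 1784.6 / 1159.3 = 1.539

FS = 1.54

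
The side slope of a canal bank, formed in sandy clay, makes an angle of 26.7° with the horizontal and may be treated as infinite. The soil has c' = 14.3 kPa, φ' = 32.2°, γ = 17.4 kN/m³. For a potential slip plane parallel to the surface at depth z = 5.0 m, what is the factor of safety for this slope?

For an infinite slope with a slip plane parallel to the surface (no pore pressure): FS = [c' + γz cos²β tanφ'] / [γz sinβ cosβ].
γz = 17.4·5.0 = 87.00 kN/m²
Numerator = 14.3 + 87.00·cos²26.7°·tan32.2° = 14.3 + 87.00·0.7981·0.6297 = 58.026 kPa
Denominator = 87.00·sin26.7°·cos26.7° = 87.00·0.4493·0.8934 = 34.923 kPa
FS = 58.026 / 34.923 = 1.662

FS = 1.66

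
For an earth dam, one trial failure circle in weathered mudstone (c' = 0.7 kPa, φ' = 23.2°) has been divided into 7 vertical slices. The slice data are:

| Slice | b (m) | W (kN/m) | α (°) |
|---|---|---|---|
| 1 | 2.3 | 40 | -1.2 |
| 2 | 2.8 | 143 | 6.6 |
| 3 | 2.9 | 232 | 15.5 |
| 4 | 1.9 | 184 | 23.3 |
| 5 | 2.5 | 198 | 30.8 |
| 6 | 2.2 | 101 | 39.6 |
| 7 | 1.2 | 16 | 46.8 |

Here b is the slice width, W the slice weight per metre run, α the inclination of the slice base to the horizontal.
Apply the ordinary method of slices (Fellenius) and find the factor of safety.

FS = 1.13

Ordinary method of slices: FS = Σ[c'·Δl_i + (W_i cosα_i)·tanφ'] / Σ W_i sinα_i, with Δl_i = b_i / cosα_i.
Slice 1: Δl = 2.3/cos(-1.2°) = 2.301 m; N'_1 = 40·cos(-1.2°) = 40.0; c'Δl = 1.61; W sinα = -0.8
Slice 2: Δl = 2.8/cos6.6° = 2.819 m; N'_2 = 143·cos6.6° = 142.1; c'Δl = 1.97; W sinα = 16.4
Slice 3: Δl = 2.9/cos15.5° = 3.009 m; N'_3 = 232·cos15.5° = 223.6; c'Δl = 2.11; W sinα = 62.0
Slice 4: Δl = 1.9/cos23.3° = 2.069 m; N'_4 = 184·cos23.3° = 169.0; c'Δl = 1.45; W sinα = 72.8
Slice 5: Δl = 2.5/cos30.8° = 2.910 m; N'_5 = 198·cos30.8° = 170.1; c'Δl = 2.04; W sinα = 101.4
Slice 6: Δl = 2.2/cos39.6° = 2.855 m; N'_6 = 101·cos39.6° = 77.8; c'Δl = 2.00; W sinα = 64.4
Slice 7: Δl = 1.2/cos46.8° = 1.753 m; N'_7 = 16·cos46.8° = 11.0; c'Δl = 1.23; W sinα = 11.7
Σc'Δl = 12.4 kN/m; ΣN' = 833.4 kN/m; ΣW sinα = 327.8 kN/m
Resisting = 12.4 + 833.4·tan23.2° = 12.4 + 357.2 = 369.6 kN/m
FS = 369.6 / 327.8 = 1.128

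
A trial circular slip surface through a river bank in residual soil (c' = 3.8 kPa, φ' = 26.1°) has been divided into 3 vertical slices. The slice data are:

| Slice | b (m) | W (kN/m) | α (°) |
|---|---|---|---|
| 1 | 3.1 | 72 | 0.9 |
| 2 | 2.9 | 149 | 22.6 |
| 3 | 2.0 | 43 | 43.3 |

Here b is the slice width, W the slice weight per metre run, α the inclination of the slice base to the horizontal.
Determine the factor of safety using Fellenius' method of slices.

FS = 1.73

Ordinary method of slices: FS = Σ[c'·Δl_i + (W_i cosα_i)·tanφ'] / Σ W_i sinα_i, with Δl_i = b_i / cosα_i.
Slice 1: Δl = 3.1/cos0.9° = 3.100 m; N'_1 = 72·cos0.9° = 72.0; c'Δl = 11.78; W sinα = 1.1
Slice 2: Δl = 2.9/cos22.6° = 3.141 m; N'_2 = 149·cos22.6° = 137.6; c'Δl = 11.94; W sinα = 57.3
Slice 3: Δl = 2.0/cos43.3° = 2.748 m; N'_3 = 43·cos43.3° = 31.3; c'Δl = 10.44; W sinα = 29.5
Σc'Δl = 34.2 kN/m; ΣN' = 240.8 kN/m; ΣW sinα = 87.9 kN/m
Resisting = 34.2 + 240.8·tan26.1° = 34.2 + 118.0 = 152.1 kN/m
FS = 152.1 / 87.9 = 1.731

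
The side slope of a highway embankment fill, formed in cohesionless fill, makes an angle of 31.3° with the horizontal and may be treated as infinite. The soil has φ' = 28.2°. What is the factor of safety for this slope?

For a dry cohesionless infinite slope the factor of safety is FS = tanφ' / tanβ.
FS = tan28.2° / tan31.3° = 0.5362 / 0.6080 = 0.882

FS = 0.88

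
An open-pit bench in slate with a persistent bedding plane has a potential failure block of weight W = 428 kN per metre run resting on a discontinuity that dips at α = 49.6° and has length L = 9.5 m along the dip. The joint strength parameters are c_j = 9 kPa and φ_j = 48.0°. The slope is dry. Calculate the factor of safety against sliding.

FS = 1.21

Resolving the block weight along and normal to the plane and applying the Mohr–Coulomb strength on the joint:
N' = W cosα = 428·cos49.6° = 277.4 kN/m
Driving force T = W sinα = 428·sin49.6° = 325.9 kN/m
Resisting force R = c_j·L + N'·tanφ_j = 9·9.5 + 277.4·tan48.0° = 85.5 + 308.1 = 393.6 kN/m
FS = R / T = 393.6 / 325.9 = 1.208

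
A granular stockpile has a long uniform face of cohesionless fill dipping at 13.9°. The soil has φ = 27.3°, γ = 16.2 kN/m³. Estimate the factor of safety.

FS = 2.09

For a dry cohesionless infinite slope the factor of safety is FS = tanφ / tanβ.
FS = tan27.3° / tan13.9° = 0.5161 / 0.2475 = 2.086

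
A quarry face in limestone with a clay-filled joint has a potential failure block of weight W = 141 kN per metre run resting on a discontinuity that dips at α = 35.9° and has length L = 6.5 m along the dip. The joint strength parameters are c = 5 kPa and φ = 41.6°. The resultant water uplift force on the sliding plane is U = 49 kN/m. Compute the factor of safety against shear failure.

Resolving the block weight along and normal to the plane and applying the Mohr–Coulomb strength on the joint:
N' = W cosα − U = 141·cos35.9° − 49 = 65.2 kN/m
Driving force T = W sinα = 141·sin35.9° = 82.7 kN/m
Resisting force R = c·L + N'·tanφ = 5·6.5 + 65.2·tan41.6° = 32.5 + 57.9 = 90.4 kN/m
FS = R / T = 90.4 / 82.7 = 1.093

FS = 1.09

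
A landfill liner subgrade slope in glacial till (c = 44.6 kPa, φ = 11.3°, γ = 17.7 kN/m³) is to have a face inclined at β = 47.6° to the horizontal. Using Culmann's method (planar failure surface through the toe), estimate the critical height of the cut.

H_c = 37.61 m

Culmann's analysis gives the critical failure plane at α_cr = (β + φ)/2 = (47.6 + 11.3)/2 = 29.5°, and the critical height
H_c = (4c/γ) · sinβ cosφ / [1 − cos(β − φ)]
    = (4·44.6/17.7) · sin47.6°·cos11.3° / [1 − cos(36.3°)]
    = 10.079 · 0.7385·0.9806 / [1 − 0.8059]
    = 10.079 · 0.7241 / 0.1941
    = 37.61 m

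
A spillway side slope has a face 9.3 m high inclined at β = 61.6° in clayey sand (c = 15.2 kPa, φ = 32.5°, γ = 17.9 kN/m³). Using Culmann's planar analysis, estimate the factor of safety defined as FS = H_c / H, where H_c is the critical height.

H_c = (4c/γ) · sinβ cosφ / [1 − cos(β − φ)]
    = (4·15.2/17.9) · sin61.6°·cos32.5° / [1 − cos29.1°]
    = 3.397 · 0.7419 / 0.1262 = 19.96 m
FS = H_c / H = 19.96 / 9.3 = 2.147

FS = 2.15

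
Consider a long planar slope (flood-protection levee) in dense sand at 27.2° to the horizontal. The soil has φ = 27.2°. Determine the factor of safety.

FS = 1.00

For a dry cohesionless infinite slope the factor of safety is FS = tanφ / tanβ.
FS = tan27.2° / tan27.2° = 0.5139 / 0.5139 = 1.000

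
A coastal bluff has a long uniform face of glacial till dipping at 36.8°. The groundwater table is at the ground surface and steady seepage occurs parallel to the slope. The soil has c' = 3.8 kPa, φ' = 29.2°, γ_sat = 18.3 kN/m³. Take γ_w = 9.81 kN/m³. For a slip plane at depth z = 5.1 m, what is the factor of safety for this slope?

With seepage parallel to the slope and the water table at the surface, the effective normal stress on the slip plane uses the buoyant unit weight γ' = γ_sat − γ_w while the driving shear stress uses γ_sat:
FS = [c' + γ' z cos²β tanφ'] / [γ_sat z sinβ cosβ]
γ' = 18.3 − 9.81 = 8.49 kN/m³
Numerator = 3.8 + 8.49·5.1·cos²36.8°·tan29.2° = 3.8 + 8.49·5.1·0.6412·0.5589 = 19.316 kPa
Denominator = 18.3·5.1·sin36.8°·cos36.8° = 18.3·5.1·0.5990·0.8007 = 44.766 kPa
FS = 19.316 / 44.766 = 0.431

FS = 0.43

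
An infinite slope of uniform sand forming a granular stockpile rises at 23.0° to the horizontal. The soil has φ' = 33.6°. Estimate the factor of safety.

FS = 1.57

For a dry cohesionless infinite slope the factor of safety is FS = tanφ' / tanβ.
FS = tan33.6° / tan23.0° = 0.6644 / 0.4245 = 1.565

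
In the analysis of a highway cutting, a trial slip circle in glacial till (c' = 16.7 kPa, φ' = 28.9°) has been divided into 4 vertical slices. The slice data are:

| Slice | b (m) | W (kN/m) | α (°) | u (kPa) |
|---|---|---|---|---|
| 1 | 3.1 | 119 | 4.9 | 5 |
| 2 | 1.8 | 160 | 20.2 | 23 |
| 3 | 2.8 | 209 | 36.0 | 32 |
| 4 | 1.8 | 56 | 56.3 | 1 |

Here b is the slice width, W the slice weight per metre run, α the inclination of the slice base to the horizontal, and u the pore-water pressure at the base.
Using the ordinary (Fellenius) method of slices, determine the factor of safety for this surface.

FS = 1.53

Ordinary method of slices: FS = Σ[c'·Δl_i + (W_i cosα_i − u_i·Δl_i)·tanφ'] / Σ W_i sinα_i, with Δl_i = b_i / cosα_i.
Slice 1: Δl = 3.1/cos4.9° = 3.111 m; N'_1 = 119·cos4.9° − 5·3.111 = 103.0; c'Δl = 51.96; W sinα = 10.2
Slice 2: Δl = 1.8/cos20.2° = 1.918 m; N'_2 = 160·cos20.2° − 23·1.918 = 106.0; c'Δl = 32.03; W sinα = 55.2
Slice 3: Δl = 2.8/cos36.0° = 3.461 m; N'_3 = 209·cos36.0° − 32·3.461 = 58.3; c'Δl = 57.80; W sinα = 122.8
Slice 4: Δl = 1.8/cos56.3° = 3.244 m; N'_4 = 56·cos56.3° − 1·3.244 = 27.8; c'Δl = 54.18; W sinα = 46.6
Σc'Δl = 196.0 kN/m; ΣN' = 295.2 kN/m; ΣW sinα = 234.8 kN/m
Resisting = 196.0 + 295.2·tan28.9° = 196.0 + 163.0 = 358.9 kN/m
FS = 358.9 / 234.8 = 1.528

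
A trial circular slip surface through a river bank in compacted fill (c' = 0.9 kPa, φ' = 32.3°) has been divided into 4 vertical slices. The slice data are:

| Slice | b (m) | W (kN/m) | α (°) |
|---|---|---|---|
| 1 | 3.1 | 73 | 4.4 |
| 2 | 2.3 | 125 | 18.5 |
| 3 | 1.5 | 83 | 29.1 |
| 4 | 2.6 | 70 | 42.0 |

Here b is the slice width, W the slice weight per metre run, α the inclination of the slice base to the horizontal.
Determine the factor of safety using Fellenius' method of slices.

FS = 1.58

Ordinary method of slices: FS = Σ[c'·Δl_i + (W_i cosα_i)·tanφ'] / Σ W_i sinα_i, with Δl_i = b_i / cosα_i.
Slice 1: Δl = 3.1/cos4.4° = 3.109 m; N'_1 = 73·cos4.4° = 72.8; c'Δl = 2.80; W sinα = 5.6
Slice 2: Δl = 2.3/cos18.5° = 2.425 m; N'_2 = 125·cos18.5° = 118.5; c'Δl = 2.18; W sinα = 39.7
Slice 3: Δl = 1.5/cos29.1° = 1.717 m; N'_3 = 83·cos29.1° = 72.5; c'Δl = 1.55; W sinα = 40.4
Slice 4: Δl = 2.6/cos42.0° = 3.499 m; N'_4 = 70·cos42.0° = 52.0; c'Δl = 3.15; W sinα = 46.8
Σc'Δl = 9.7 kN/m; ΣN' = 315.9 kN/m; ΣW sinα = 132.5 kN/m
Resisting = 9.7 + 315.9·tan32.3° = 9.7 + 199.7 = 209.4 kN/m
FS = 209.4 / 132.5 = 1.580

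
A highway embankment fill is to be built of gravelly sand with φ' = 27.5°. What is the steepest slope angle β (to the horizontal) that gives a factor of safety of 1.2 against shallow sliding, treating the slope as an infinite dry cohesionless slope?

β = 23.5°

For an infinite dry cohesionless slope FS = tanφ'/tanβ, so tanβ = tanφ' / FS.
tanβ = tan27.5° / 1.2 = 0.5206 / 1.2 = 0.4338
β = arctan(0.4338) = 23.45°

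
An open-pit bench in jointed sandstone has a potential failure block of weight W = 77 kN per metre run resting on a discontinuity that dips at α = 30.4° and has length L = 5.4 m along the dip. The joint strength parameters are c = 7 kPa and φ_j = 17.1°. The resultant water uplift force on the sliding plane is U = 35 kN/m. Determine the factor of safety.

FS = 1.22

Resolving the block weight along and normal to the plane and applying the Mohr–Coulomb strength on the joint:
N' = W cosα − U = 77·cos30.4° − 35 = 31.4 kN/m
Driving force T = W sinα = 77·sin30.4° = 39.0 kN/m
Resisting force R = c·L + N'·tanφ_j = 7·5.4 + 31.4·tan17.1° = 37.8 + 9.7 = 47.5 kN/m
FS = R / T = 47.5 / 39.0 = 1.218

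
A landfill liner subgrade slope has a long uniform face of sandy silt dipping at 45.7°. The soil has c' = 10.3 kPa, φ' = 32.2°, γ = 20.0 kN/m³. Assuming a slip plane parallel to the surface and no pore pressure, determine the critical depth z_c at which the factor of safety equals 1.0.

Setting FS = 1.00 in FS = [c' + γz cos²β tanφ'] / [γz sinβ cosβ] and solving for z:
z = c' / [γ cosβ (FS·sinβ − cosβ·tanφ')]
  = 10.3 / [20.0·cos45.7°·(1.00·sin45.7° − cos45.7°·tan32.2°)]
  = 10.3 / [20.0·0.6984·(1.00·0.7157 − 0.6984·0.6297)]
  = 10.3 / 3.8535 = 2.673 m

z_c = 2.67 m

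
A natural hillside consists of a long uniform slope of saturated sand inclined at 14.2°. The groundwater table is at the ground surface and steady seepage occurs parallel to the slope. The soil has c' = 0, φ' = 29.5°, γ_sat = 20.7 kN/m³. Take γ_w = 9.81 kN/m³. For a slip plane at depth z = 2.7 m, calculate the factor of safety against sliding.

With seepage parallel to the slope and the water table at the surface, the effective normal stress on the slip plane uses the buoyant unit weight γ' = γ_sat − γ_w while the driving shear stress uses γ_sat:
FS = [c' + γ' z cos²β tanφ'] / [γ_sat z sinβ cosβ]
(For c' = 0 this reduces to FS = (γ'/γ_sat)·tanφ'/tanβ.)
γ' = 20.7 − 9.81 = 10.89 kN/m³
Numerator = 0.0 + 10.89·2.7·cos²14.2°·tan29.5° = 0.0 + 10.89·2.7·0.9398·0.5658 = 15.634 kPa
Denominator = 20.7·2.7·sin14.2°·cos14.2° = 20.7·2.7·0.2453·0.9694 = 13.291 kPa
FS = 15.634 / 13.291 = 1.176

FS = 1.18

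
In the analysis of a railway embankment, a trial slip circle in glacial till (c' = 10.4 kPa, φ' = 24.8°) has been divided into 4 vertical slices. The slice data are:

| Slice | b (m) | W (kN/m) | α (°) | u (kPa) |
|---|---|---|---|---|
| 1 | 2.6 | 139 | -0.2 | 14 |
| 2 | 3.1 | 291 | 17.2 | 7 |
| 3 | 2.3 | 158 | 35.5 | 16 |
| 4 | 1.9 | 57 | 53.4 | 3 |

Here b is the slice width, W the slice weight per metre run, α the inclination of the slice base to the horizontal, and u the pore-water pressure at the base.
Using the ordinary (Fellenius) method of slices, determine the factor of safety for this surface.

Ordinary method of slices: FS = Σ[c'·Δl_i + (W_i cosα_i − u_i·Δl_i)·tanφ'] / Σ W_i sinα_i, with Δl_i = b_i / cosα_i.
Slice 1: Δl = 2.6/cos(-0.2°) = 2.600 m; N'_1 = 139·cos(-0.2°) − 14·2.600 = 102.6; c'Δl = 27.04; W sinα = -0.5
Slice 2: Δl = 3.1/cos17.2° = 3.245 m; N'_2 = 291·cos17.2° − 7·3.245 = 255.3; c'Δl = 33.75; W sinα = 86.1
Slice 3: Δl = 2.3/cos35.5° = 2.825 m; N'_3 = 158·cos35.5° − 16·2.825 = 83.4; c'Δl = 29.38; W sinα = 91.8
Slice 4: Δl = 1.9/cos53.4° = 3.187 m; N'_4 = 57·cos53.4° − 3·3.187 = 24.4; c'Δl = 33.14; W sinα = 45.8
Σc'Δl = 123.3 kN/m; ΣN' = 465.7 kN/m; ΣW sinα = 223.1 kN/m
Resisting = 123.3 + 465.7·tan24.8° = 123.3 + 215.2 = 338.5 kN/m
FS = 338.5 / 223.1 = 1.517

FS = 1.52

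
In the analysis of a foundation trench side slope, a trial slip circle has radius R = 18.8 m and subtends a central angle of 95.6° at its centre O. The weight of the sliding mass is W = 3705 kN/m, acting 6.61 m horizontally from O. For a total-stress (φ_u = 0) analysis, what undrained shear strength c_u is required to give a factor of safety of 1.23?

FS = c_u·L_a·R / (W·d), so c_u = FS·W·d / (L_a·R).
Arc length L_a = R·θ = 18.8·(95.6°·π/180) = 18.8·1.6685 = 31.37 m
c_u = 1.23·3705·6.61 / (31.37·18.8) = 30122.8 / 589.73 = 51.08 kPa

c_u = 51.1 kPa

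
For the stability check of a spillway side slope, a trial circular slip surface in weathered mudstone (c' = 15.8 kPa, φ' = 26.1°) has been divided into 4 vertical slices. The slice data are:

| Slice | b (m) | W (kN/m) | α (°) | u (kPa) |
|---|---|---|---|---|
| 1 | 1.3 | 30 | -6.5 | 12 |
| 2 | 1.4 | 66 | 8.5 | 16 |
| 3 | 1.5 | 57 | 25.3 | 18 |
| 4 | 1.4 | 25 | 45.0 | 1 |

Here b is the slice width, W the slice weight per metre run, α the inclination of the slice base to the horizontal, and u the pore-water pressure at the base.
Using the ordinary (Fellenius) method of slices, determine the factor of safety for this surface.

Ordinary method of slices: FS = Σ[c'·Δl_i + (W_i cosα_i − u_i·Δl_i)·tanφ'] / Σ W_i sinα_i, with Δl_i = b_i / cosα_i.
Slice 1: Δl = 1.3/cos(-6.5°) = 1.308 m; N'_1 = 30·cos(-6.5°) − 12·1.308 = 14.1; c'Δl = 20.67; W sinα = -3.4
Slice 2: Δl = 1.4/cos8.5° = 1.416 m; N'_2 = 66·cos8.5° − 16·1.416 = 42.6; c'Δl = 22.37; W sinα = 9.8
Slice 3: Δl = 1.5/cos25.3° = 1.659 m; N'_3 = 57·cos25.3° − 18·1.659 = 21.7; c'Δl = 26.21; W sinα = 24.4
Slice 4: Δl = 1.4/cos45.0° = 1.980 m; N'_4 = 25·cos45.0° − 1·1.980 = 15.7; c'Δl = 31.28; W sinα = 17.7
Σc'Δl = 100.5 kN/m; ΣN' = 94.1 kN/m; ΣW sinα = 48.4 kN/m
Resisting = 100.5 + 94.1·tan26.1° = 100.5 + 46.1 = 146.6 kN/m
FS = 146.6 / 48.4 = 3.030

FS = 3.03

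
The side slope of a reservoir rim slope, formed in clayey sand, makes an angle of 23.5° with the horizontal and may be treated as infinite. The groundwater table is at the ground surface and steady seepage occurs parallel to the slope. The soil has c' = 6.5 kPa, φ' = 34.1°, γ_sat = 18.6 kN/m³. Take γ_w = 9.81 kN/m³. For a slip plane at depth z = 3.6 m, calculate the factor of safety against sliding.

With seepage parallel to the slope and the water table at the surface, the effective normal stress on the slip plane uses the buoyant unit weight γ' = γ_sat − γ_w while the driving shear stress uses γ_sat:
FS = [c' + γ' z cos²β tanφ'] / [γ_sat z sinβ cosβ]
γ' = 18.6 − 9.81 = 8.79 kN/m³
Numerator = 6.5 + 8.79·3.6·cos²23.5°·tan34.1° = 6.5 + 8.79·3.6·0.8410·0.6771 = 24.518 kPa
Denominator = 18.6·3.6·sin23.5°·cos23.5° = 18.6·3.6·0.3987·0.9171 = 24.486 kPa
FS = 24.518 / 24.486 = 1.001

FS = 1.00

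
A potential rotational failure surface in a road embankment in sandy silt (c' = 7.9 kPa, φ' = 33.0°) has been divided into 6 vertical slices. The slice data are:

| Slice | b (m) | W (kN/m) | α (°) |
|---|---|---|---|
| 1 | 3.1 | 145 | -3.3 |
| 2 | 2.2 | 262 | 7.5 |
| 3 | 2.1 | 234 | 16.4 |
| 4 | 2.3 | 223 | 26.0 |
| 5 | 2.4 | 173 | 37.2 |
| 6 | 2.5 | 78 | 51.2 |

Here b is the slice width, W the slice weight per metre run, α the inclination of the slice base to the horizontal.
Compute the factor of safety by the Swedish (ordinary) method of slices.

Ordinary method of slices: FS = Σ[c'·Δl_i + (W_i cosα_i)·tanφ'] / Σ W_i sinα_i, with Δl_i = b_i / cosα_i.
Slice 1: Δl = 3.1/cos(-3.3°) = 3.105 m; N'_1 = 145·cos(-3.3°) = 144.8; c'Δl = 24.53; W sinα = -8.3
Slice 2: Δl = 2.2/cos7.5° = 2.219 m; N'_2 = 262·cos7.5° = 259.8; c'Δl = 17.53; W sinα = 34.2
Slice 3: Δl = 2.1/cos16.4° = 2.189 m; N'_3 = 234·cos16.4° = 224.5; c'Δl = 17.29; W sinα = 66.1
Slice 4: Δl = 2.3/cos26.0° = 2.559 m; N'_4 = 223·cos26.0° = 200.4; c'Δl = 20.22; W sinα = 97.8
Slice 5: Δl = 2.4/cos37.2° = 3.013 m; N'_5 = 173·cos37.2° = 137.8; c'Δl = 23.80; W sinα = 104.6
Slice 6: Δl = 2.5/cos51.2° = 3.990 m; N'_6 = 78·cos51.2° = 48.9; c'Δl = 31.52; W sinα = 60.8
Σc'Δl = 134.9 kN/m; ΣN' = 1016.1 kN/m; ΣW sinα = 355.1 kN/m
Resisting = 134.9 + 1016.1·tan33.0° = 134.9 + 659.9 = 794.8 kN/m
FS = 794.8 / 355.1 = 2.238

FS = 2.24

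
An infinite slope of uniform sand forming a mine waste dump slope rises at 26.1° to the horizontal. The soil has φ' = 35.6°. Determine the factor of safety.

For a dry cohesionless infinite slope the factor of safety is FS = tanφ' / tanβ.
FS = tan35.6° / tan26.1° = 0.7159 / 0.4899 = 1.461

FS = 1.46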